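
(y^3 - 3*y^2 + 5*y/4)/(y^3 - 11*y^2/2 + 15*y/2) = (y - 1/2)/(y - 3)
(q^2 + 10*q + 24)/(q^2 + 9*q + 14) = (q^2 + 10*q + 24)/(q^2 + 9*q + 14)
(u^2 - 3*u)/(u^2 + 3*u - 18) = u/(u + 6)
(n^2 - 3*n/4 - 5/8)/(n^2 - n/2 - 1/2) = (n - 5/4)/(n - 1)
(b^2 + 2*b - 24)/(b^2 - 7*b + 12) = (b + 6)/(b - 3)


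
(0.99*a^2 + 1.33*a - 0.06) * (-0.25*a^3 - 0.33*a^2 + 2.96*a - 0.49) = -0.2475*a^5 - 0.6592*a^4 + 2.5065*a^3 + 3.4715*a^2 - 0.8293*a + 0.0294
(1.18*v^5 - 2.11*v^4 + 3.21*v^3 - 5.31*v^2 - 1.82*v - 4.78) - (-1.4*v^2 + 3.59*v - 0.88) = 1.18*v^5 - 2.11*v^4 + 3.21*v^3 - 3.91*v^2 - 5.41*v - 3.9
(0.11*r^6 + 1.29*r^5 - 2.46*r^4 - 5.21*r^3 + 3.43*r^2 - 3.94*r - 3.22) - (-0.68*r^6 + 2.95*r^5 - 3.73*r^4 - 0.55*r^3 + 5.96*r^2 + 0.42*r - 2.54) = 0.79*r^6 - 1.66*r^5 + 1.27*r^4 - 4.66*r^3 - 2.53*r^2 - 4.36*r - 0.68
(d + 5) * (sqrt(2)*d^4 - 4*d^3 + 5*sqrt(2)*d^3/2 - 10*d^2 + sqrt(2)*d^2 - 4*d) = sqrt(2)*d^5 - 4*d^4 + 15*sqrt(2)*d^4/2 - 30*d^3 + 27*sqrt(2)*d^3/2 - 54*d^2 + 5*sqrt(2)*d^2 - 20*d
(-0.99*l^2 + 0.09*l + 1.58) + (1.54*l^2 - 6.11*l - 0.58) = 0.55*l^2 - 6.02*l + 1.0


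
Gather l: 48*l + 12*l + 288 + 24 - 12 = 60*l + 300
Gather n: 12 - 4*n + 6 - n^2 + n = -n^2 - 3*n + 18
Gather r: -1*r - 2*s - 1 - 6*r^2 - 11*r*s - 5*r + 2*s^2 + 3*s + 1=-6*r^2 + r*(-11*s - 6) + 2*s^2 + s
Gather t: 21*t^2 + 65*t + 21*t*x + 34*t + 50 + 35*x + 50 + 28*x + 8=21*t^2 + t*(21*x + 99) + 63*x + 108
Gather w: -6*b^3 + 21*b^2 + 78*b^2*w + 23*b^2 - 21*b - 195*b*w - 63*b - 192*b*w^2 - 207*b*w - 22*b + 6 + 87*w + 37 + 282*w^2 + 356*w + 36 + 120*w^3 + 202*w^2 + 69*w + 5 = -6*b^3 + 44*b^2 - 106*b + 120*w^3 + w^2*(484 - 192*b) + w*(78*b^2 - 402*b + 512) + 84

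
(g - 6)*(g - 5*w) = g^2 - 5*g*w - 6*g + 30*w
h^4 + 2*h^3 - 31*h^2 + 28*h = h*(h - 4)*(h - 1)*(h + 7)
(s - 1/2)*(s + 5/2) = s^2 + 2*s - 5/4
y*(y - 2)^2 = y^3 - 4*y^2 + 4*y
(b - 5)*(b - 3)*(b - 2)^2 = b^4 - 12*b^3 + 51*b^2 - 92*b + 60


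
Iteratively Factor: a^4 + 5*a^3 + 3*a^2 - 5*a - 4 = (a + 1)*(a^3 + 4*a^2 - a - 4) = (a - 1)*(a + 1)*(a^2 + 5*a + 4) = (a - 1)*(a + 1)*(a + 4)*(a + 1)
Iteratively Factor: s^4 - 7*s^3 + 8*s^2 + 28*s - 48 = (s - 2)*(s^3 - 5*s^2 - 2*s + 24) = (s - 2)*(s + 2)*(s^2 - 7*s + 12) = (s - 4)*(s - 2)*(s + 2)*(s - 3)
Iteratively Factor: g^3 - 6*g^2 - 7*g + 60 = (g + 3)*(g^2 - 9*g + 20) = (g - 5)*(g + 3)*(g - 4)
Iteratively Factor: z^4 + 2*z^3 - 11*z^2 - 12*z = (z + 1)*(z^3 + z^2 - 12*z) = (z - 3)*(z + 1)*(z^2 + 4*z) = (z - 3)*(z + 1)*(z + 4)*(z)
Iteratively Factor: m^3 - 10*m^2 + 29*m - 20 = (m - 1)*(m^2 - 9*m + 20) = (m - 5)*(m - 1)*(m - 4)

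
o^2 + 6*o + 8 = (o + 2)*(o + 4)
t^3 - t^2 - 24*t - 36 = (t - 6)*(t + 2)*(t + 3)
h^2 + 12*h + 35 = (h + 5)*(h + 7)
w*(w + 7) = w^2 + 7*w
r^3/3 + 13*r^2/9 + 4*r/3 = r*(r/3 + 1)*(r + 4/3)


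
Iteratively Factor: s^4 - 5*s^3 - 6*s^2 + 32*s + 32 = (s + 1)*(s^3 - 6*s^2 + 32) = (s - 4)*(s + 1)*(s^2 - 2*s - 8) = (s - 4)^2*(s + 1)*(s + 2)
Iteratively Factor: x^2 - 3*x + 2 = (x - 2)*(x - 1)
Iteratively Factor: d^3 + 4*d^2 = (d + 4)*(d^2) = d*(d + 4)*(d)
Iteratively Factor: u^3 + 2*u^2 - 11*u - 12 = (u - 3)*(u^2 + 5*u + 4) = (u - 3)*(u + 1)*(u + 4)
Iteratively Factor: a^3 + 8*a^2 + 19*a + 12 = (a + 3)*(a^2 + 5*a + 4) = (a + 3)*(a + 4)*(a + 1)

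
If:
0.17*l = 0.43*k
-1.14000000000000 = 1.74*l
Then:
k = -0.26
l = -0.66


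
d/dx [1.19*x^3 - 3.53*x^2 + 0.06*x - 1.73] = 3.57*x^2 - 7.06*x + 0.06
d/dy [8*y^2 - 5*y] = 16*y - 5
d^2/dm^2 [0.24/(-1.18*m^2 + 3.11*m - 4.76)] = (0.668352*m^2 - 1.761504*m - 0.24*(2.36*m - 3.11)*(4.72*m - 6.22) + 2.696064)/(1.18*m^2 - 3.11*m + 4.76)^3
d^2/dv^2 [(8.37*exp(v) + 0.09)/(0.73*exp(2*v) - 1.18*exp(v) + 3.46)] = (4.46037299999999*exp(4*v) + 7.40176199999998*exp(3*v) - 127.078254*exp(2*v) + 33.389064*exp(v) + 100.569744)*exp(v)/(0.389017*exp(6*v) - 1.886466*exp(5*v) + 8.580858*exp(4*v) - 19.525696*exp(3*v) + 40.670916*exp(2*v) - 42.379464*exp(v) + 41.421736)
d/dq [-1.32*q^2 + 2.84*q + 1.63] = 2.84 - 2.64*q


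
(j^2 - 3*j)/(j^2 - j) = (j - 3)/(j - 1)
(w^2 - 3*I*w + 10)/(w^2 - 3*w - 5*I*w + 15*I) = (w + 2*I)/(w - 3)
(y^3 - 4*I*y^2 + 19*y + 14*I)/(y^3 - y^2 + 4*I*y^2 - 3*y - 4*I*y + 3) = (y^2 - 5*I*y + 14)/(y^2 + y*(-1 + 3*I) - 3*I)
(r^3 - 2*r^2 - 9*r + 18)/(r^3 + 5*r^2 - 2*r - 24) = (r - 3)/(r + 4)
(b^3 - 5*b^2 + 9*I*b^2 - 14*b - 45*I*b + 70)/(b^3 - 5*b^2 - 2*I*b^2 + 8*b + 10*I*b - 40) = (b + 7*I)/(b - 4*I)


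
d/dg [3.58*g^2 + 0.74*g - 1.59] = 7.16*g + 0.74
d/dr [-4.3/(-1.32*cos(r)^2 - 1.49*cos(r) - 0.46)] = (11.352*cos(r) + 6.407)*sin(r)/(1.32*cos(r)^2 + 1.49*cos(r) + 0.46)^2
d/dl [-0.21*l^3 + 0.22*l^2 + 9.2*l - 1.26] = -0.63*l^2 + 0.44*l + 9.2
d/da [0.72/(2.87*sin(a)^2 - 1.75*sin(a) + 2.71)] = (1.26 - 4.1328*sin(a))*cos(a)/(2.87*sin(a)^2 - 1.75*sin(a) + 2.71)^2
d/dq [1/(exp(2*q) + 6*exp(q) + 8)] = 2*(-exp(q) - 3)*exp(q)/(exp(2*q) + 6*exp(q) + 8)^2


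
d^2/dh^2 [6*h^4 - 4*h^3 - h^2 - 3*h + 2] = 72*h^2 - 24*h - 2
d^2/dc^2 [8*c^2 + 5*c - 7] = 16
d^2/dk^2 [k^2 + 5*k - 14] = 2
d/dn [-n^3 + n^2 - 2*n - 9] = -3*n^2 + 2*n - 2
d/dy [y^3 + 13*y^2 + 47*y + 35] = 3*y^2 + 26*y + 47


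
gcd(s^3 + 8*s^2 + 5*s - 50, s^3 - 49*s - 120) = s + 5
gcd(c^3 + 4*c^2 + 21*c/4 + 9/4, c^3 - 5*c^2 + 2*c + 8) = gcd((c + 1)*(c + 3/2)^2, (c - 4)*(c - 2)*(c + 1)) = c + 1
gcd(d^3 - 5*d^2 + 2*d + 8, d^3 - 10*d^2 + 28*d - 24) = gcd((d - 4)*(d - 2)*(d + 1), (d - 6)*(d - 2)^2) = d - 2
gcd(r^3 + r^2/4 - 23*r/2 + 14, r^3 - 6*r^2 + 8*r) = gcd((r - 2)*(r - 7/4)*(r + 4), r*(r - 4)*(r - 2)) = r - 2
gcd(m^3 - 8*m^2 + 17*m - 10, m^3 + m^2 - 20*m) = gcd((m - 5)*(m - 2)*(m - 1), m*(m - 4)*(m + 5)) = 1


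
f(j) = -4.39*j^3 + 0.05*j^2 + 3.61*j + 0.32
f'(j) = -13.17*j^2 + 0.1*j + 3.61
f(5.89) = -873.72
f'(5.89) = -452.70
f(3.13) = -122.51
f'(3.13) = -125.10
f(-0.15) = -0.21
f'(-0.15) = 3.30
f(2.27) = -42.58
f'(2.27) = -64.03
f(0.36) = 1.42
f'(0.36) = 1.94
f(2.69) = -75.06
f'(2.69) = -91.42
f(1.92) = -23.64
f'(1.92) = -44.75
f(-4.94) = 512.94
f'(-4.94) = -318.28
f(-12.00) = 7550.12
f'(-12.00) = -1894.07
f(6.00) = -924.46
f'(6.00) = -469.91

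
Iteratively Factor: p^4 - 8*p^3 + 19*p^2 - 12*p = (p - 1)*(p^3 - 7*p^2 + 12*p) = (p - 4)*(p - 1)*(p^2 - 3*p) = p*(p - 4)*(p - 1)*(p - 3)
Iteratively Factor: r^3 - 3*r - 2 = (r + 1)*(r^2 - r - 2) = (r - 2)*(r + 1)*(r + 1)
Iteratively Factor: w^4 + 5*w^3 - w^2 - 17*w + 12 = (w - 1)*(w^3 + 6*w^2 + 5*w - 12) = (w - 1)*(w + 4)*(w^2 + 2*w - 3) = (w - 1)^2*(w + 4)*(w + 3)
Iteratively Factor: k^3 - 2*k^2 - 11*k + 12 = (k + 3)*(k^2 - 5*k + 4) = (k - 4)*(k + 3)*(k - 1)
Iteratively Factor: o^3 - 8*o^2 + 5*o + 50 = (o + 2)*(o^2 - 10*o + 25) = (o - 5)*(o + 2)*(o - 5)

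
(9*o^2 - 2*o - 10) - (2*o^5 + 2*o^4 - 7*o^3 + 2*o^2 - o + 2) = -2*o^5 - 2*o^4 + 7*o^3 + 7*o^2 - o - 12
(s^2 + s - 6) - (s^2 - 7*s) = 8*s - 6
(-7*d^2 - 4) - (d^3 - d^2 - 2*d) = -d^3 - 6*d^2 + 2*d - 4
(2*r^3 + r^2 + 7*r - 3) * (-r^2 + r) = -2*r^5 + r^4 - 6*r^3 + 10*r^2 - 3*r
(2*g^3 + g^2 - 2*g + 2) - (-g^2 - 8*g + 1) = 2*g^3 + 2*g^2 + 6*g + 1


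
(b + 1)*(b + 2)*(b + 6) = b^3 + 9*b^2 + 20*b + 12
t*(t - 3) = t^2 - 3*t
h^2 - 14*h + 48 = (h - 8)*(h - 6)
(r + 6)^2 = r^2 + 12*r + 36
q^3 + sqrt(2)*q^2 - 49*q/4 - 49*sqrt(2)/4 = (q - 7/2)*(q + 7/2)*(q + sqrt(2))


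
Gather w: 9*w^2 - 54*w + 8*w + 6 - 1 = 9*w^2 - 46*w + 5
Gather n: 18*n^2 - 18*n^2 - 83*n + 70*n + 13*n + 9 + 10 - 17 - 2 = 0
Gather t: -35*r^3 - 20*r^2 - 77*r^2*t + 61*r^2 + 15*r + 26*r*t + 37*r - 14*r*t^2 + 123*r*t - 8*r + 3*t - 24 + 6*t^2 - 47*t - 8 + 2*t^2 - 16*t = -35*r^3 + 41*r^2 + 44*r + t^2*(8 - 14*r) + t*(-77*r^2 + 149*r - 60) - 32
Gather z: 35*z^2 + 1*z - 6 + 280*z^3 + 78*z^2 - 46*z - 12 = 280*z^3 + 113*z^2 - 45*z - 18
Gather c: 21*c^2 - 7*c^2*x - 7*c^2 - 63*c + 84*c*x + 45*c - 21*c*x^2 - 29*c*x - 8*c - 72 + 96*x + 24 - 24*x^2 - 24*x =c^2*(14 - 7*x) + c*(-21*x^2 + 55*x - 26) - 24*x^2 + 72*x - 48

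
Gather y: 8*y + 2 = 8*y + 2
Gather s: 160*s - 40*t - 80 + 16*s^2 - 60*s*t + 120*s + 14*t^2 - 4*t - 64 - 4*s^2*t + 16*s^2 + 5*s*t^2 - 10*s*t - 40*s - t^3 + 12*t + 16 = s^2*(32 - 4*t) + s*(5*t^2 - 70*t + 240) - t^3 + 14*t^2 - 32*t - 128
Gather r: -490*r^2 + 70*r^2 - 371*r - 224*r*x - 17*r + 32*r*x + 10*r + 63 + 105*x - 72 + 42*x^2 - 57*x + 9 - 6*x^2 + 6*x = -420*r^2 + r*(-192*x - 378) + 36*x^2 + 54*x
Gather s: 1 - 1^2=0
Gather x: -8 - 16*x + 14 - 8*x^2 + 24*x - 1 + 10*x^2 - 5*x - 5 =2*x^2 + 3*x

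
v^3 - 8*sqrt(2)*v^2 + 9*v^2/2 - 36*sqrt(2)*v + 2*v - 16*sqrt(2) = (v + 1/2)*(v + 4)*(v - 8*sqrt(2))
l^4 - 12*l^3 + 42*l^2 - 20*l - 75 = (l - 5)^2*(l - 3)*(l + 1)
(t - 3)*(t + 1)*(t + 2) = t^3 - 7*t - 6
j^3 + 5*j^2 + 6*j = j*(j + 2)*(j + 3)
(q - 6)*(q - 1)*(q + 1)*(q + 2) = q^4 - 4*q^3 - 13*q^2 + 4*q + 12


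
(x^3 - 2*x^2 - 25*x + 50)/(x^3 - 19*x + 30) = (x - 5)/(x - 3)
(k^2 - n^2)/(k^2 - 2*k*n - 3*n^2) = (k - n)/(k - 3*n)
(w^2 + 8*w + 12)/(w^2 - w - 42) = (w + 2)/(w - 7)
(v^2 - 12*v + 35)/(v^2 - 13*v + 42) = (v - 5)/(v - 6)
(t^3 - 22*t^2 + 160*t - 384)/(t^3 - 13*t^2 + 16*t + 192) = (t - 6)/(t + 3)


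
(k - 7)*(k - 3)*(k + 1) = k^3 - 9*k^2 + 11*k + 21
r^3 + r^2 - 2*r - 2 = (r + 1)*(r - sqrt(2))*(r + sqrt(2))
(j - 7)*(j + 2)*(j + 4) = j^3 - j^2 - 34*j - 56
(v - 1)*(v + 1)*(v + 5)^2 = v^4 + 10*v^3 + 24*v^2 - 10*v - 25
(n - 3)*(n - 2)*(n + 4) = n^3 - n^2 - 14*n + 24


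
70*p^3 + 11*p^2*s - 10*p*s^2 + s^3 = (-7*p + s)*(-5*p + s)*(2*p + s)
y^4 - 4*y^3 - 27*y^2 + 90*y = y*(y - 6)*(y - 3)*(y + 5)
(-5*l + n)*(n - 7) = -5*l*n + 35*l + n^2 - 7*n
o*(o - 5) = o^2 - 5*o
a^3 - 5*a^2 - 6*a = a*(a - 6)*(a + 1)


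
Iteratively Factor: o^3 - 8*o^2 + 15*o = (o - 5)*(o^2 - 3*o) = (o - 5)*(o - 3)*(o)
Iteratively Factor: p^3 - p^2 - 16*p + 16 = (p + 4)*(p^2 - 5*p + 4) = (p - 4)*(p + 4)*(p - 1)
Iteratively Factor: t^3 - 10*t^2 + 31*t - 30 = (t - 5)*(t^2 - 5*t + 6) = (t - 5)*(t - 3)*(t - 2)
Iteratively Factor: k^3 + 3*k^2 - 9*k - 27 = (k + 3)*(k^2 - 9) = (k + 3)^2*(k - 3)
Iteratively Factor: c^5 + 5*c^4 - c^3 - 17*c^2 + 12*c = (c + 4)*(c^4 + c^3 - 5*c^2 + 3*c) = (c + 3)*(c + 4)*(c^3 - 2*c^2 + c) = (c - 1)*(c + 3)*(c + 4)*(c^2 - c) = (c - 1)^2*(c + 3)*(c + 4)*(c)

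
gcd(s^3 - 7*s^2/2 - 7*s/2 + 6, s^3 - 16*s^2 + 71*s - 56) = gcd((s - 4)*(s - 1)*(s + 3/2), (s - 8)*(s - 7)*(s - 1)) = s - 1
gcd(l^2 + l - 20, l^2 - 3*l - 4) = l - 4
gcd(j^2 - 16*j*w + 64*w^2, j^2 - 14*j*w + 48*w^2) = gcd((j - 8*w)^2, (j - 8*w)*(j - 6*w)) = -j + 8*w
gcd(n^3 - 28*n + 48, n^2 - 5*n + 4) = n - 4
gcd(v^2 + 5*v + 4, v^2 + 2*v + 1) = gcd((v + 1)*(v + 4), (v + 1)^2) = v + 1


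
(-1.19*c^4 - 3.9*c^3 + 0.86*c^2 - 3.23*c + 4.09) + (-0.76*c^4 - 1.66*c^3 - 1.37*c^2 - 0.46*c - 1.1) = -1.95*c^4 - 5.56*c^3 - 0.51*c^2 - 3.69*c + 2.99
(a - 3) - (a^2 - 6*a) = -a^2 + 7*a - 3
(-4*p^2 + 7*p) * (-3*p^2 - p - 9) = 12*p^4 - 17*p^3 + 29*p^2 - 63*p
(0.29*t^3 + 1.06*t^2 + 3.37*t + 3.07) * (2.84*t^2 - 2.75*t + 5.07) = 0.8236*t^5 + 2.2129*t^4 + 8.1261*t^3 + 4.8255*t^2 + 8.6434*t + 15.5649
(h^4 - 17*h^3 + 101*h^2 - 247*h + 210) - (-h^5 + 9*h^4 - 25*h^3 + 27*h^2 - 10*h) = h^5 - 8*h^4 + 8*h^3 + 74*h^2 - 237*h + 210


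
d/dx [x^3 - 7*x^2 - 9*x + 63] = 3*x^2 - 14*x - 9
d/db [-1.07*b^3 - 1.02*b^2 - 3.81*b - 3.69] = -3.21*b^2 - 2.04*b - 3.81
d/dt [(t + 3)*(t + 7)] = 2*t + 10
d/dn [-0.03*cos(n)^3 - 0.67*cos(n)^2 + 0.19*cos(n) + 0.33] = (0.09*cos(n)^2 + 1.34*cos(n) - 0.19)*sin(n)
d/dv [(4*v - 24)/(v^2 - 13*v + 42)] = -4/(v^2 - 14*v + 49)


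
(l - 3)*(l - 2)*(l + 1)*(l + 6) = l^4 + 2*l^3 - 23*l^2 + 12*l + 36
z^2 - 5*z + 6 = (z - 3)*(z - 2)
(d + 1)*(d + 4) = d^2 + 5*d + 4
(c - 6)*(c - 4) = c^2 - 10*c + 24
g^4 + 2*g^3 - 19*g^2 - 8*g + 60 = (g - 3)*(g - 2)*(g + 2)*(g + 5)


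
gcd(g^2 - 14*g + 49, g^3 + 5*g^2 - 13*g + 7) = 1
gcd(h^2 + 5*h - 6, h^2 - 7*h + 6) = h - 1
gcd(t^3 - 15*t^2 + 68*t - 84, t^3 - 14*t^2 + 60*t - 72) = t^2 - 8*t + 12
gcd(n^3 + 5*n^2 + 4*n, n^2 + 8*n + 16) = n + 4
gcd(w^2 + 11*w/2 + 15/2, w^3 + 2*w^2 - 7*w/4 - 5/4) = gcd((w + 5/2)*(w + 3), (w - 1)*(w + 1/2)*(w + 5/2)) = w + 5/2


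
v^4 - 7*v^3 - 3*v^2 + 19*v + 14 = (v - 7)*(v - 2)*(v + 1)^2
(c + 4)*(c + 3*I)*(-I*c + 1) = -I*c^3 + 4*c^2 - 4*I*c^2 + 16*c + 3*I*c + 12*I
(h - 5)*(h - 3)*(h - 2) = h^3 - 10*h^2 + 31*h - 30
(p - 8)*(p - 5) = p^2 - 13*p + 40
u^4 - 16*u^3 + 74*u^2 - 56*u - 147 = (u - 7)^2*(u - 3)*(u + 1)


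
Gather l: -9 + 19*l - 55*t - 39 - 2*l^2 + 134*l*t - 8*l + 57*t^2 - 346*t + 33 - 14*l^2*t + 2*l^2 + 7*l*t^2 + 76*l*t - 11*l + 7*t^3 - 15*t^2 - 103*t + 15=-14*l^2*t + l*(7*t^2 + 210*t) + 7*t^3 + 42*t^2 - 504*t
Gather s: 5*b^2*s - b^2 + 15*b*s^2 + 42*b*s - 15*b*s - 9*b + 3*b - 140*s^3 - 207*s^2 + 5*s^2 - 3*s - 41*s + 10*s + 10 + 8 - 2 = -b^2 - 6*b - 140*s^3 + s^2*(15*b - 202) + s*(5*b^2 + 27*b - 34) + 16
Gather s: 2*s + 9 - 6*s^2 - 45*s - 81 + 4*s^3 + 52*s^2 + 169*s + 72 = 4*s^3 + 46*s^2 + 126*s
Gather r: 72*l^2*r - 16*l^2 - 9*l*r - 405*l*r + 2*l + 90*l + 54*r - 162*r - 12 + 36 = -16*l^2 + 92*l + r*(72*l^2 - 414*l - 108) + 24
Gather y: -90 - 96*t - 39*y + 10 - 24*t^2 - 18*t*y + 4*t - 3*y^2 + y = -24*t^2 - 92*t - 3*y^2 + y*(-18*t - 38) - 80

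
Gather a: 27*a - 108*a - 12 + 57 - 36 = 9 - 81*a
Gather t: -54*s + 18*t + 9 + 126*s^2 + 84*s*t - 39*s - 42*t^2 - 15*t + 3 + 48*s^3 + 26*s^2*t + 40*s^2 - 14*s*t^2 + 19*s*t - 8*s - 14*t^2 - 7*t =48*s^3 + 166*s^2 - 101*s + t^2*(-14*s - 56) + t*(26*s^2 + 103*s - 4) + 12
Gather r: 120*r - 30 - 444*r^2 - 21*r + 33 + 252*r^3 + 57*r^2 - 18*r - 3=252*r^3 - 387*r^2 + 81*r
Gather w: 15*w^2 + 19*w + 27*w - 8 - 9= 15*w^2 + 46*w - 17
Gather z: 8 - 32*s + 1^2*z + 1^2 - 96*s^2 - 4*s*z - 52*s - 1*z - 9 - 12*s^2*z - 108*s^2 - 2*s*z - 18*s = -204*s^2 - 102*s + z*(-12*s^2 - 6*s)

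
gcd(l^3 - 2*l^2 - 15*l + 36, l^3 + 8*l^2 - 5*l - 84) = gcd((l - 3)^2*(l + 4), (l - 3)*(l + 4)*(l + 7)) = l^2 + l - 12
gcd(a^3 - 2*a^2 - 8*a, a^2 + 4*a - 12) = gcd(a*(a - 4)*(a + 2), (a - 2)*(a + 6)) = 1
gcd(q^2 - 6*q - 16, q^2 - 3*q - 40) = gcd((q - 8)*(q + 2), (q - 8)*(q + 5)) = q - 8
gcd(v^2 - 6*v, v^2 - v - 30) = v - 6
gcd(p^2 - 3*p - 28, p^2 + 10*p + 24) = p + 4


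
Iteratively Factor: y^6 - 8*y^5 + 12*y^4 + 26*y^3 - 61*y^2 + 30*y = (y - 1)*(y^5 - 7*y^4 + 5*y^3 + 31*y^2 - 30*y) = (y - 1)^2*(y^4 - 6*y^3 - y^2 + 30*y) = (y - 5)*(y - 1)^2*(y^3 - y^2 - 6*y) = (y - 5)*(y - 1)^2*(y + 2)*(y^2 - 3*y) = (y - 5)*(y - 3)*(y - 1)^2*(y + 2)*(y)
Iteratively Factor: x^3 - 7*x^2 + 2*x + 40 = (x - 5)*(x^2 - 2*x - 8) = (x - 5)*(x + 2)*(x - 4)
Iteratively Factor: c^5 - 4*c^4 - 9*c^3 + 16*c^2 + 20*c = (c + 2)*(c^4 - 6*c^3 + 3*c^2 + 10*c) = (c - 2)*(c + 2)*(c^3 - 4*c^2 - 5*c) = (c - 2)*(c + 1)*(c + 2)*(c^2 - 5*c) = c*(c - 2)*(c + 1)*(c + 2)*(c - 5)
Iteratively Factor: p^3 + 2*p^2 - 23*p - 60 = (p + 4)*(p^2 - 2*p - 15) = (p + 3)*(p + 4)*(p - 5)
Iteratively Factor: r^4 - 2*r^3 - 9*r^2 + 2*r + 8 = (r - 4)*(r^3 + 2*r^2 - r - 2) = (r - 4)*(r + 2)*(r^2 - 1) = (r - 4)*(r - 1)*(r + 2)*(r + 1)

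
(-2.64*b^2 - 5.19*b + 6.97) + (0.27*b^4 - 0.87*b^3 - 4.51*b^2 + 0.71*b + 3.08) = 0.27*b^4 - 0.87*b^3 - 7.15*b^2 - 4.48*b + 10.05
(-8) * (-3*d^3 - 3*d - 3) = 24*d^3 + 24*d + 24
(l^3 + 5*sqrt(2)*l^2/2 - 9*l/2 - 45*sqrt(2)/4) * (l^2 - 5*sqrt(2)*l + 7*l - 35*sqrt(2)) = l^5 - 5*sqrt(2)*l^4/2 + 7*l^4 - 59*l^3/2 - 35*sqrt(2)*l^3/2 - 413*l^2/2 + 45*sqrt(2)*l^2/4 + 315*sqrt(2)*l/4 + 225*l/2 + 1575/2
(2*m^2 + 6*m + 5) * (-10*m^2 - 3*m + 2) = -20*m^4 - 66*m^3 - 64*m^2 - 3*m + 10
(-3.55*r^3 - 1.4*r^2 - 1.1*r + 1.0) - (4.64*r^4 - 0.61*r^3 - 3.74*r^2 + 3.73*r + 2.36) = -4.64*r^4 - 2.94*r^3 + 2.34*r^2 - 4.83*r - 1.36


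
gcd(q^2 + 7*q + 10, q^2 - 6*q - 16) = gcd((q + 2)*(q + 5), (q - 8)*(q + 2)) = q + 2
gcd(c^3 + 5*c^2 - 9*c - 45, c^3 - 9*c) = c^2 - 9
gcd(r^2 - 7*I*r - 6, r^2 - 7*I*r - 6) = r^2 - 7*I*r - 6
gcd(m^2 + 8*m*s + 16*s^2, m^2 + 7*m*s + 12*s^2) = m + 4*s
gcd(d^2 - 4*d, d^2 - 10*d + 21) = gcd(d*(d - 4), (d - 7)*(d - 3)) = 1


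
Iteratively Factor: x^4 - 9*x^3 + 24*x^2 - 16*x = (x - 4)*(x^3 - 5*x^2 + 4*x) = x*(x - 4)*(x^2 - 5*x + 4) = x*(x - 4)^2*(x - 1)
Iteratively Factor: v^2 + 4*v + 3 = (v + 1)*(v + 3)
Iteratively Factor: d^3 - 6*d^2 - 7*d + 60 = (d + 3)*(d^2 - 9*d + 20) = (d - 4)*(d + 3)*(d - 5)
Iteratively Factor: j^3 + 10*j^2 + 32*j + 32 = (j + 4)*(j^2 + 6*j + 8) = (j + 4)^2*(j + 2)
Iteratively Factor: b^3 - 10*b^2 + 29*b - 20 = (b - 1)*(b^2 - 9*b + 20) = (b - 4)*(b - 1)*(b - 5)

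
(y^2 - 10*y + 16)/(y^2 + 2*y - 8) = (y - 8)/(y + 4)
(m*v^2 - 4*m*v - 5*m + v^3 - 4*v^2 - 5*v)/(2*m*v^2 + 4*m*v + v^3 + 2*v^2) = (m*v^2 - 4*m*v - 5*m + v^3 - 4*v^2 - 5*v)/(v*(2*m*v + 4*m + v^2 + 2*v))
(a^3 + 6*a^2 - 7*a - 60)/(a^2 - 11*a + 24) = (a^2 + 9*a + 20)/(a - 8)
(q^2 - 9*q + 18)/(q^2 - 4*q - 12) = (q - 3)/(q + 2)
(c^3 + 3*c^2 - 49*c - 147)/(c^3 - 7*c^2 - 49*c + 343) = (c + 3)/(c - 7)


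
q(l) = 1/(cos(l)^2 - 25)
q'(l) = 2*sin(l)*cos(l)/(cos(l)^2 - 25)^2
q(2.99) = -0.04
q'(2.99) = -0.00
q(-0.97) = -0.04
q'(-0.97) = -0.00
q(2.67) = -0.04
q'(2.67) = -0.00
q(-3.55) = -0.04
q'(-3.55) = -0.00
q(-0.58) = -0.04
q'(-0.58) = -0.00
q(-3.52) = -0.04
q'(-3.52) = -0.00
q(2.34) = -0.04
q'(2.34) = -0.00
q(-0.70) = -0.04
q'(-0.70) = -0.00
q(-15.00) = -0.04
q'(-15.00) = 0.00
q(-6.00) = -0.04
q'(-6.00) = 0.00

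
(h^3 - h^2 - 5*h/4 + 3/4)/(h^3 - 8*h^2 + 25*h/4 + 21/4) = (2*h^2 + h - 1)/(2*h^2 - 13*h - 7)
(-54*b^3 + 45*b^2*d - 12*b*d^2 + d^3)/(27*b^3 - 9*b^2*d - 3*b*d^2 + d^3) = (-6*b + d)/(3*b + d)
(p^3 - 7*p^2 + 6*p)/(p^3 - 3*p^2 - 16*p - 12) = p*(p - 1)/(p^2 + 3*p + 2)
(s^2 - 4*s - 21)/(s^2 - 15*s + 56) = (s + 3)/(s - 8)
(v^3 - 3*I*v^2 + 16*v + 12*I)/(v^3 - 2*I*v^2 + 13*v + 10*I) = (v - 6*I)/(v - 5*I)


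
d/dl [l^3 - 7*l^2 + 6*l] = 3*l^2 - 14*l + 6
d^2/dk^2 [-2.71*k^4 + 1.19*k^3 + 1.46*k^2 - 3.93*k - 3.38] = -32.52*k^2 + 7.14*k + 2.92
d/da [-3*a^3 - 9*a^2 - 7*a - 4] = -9*a^2 - 18*a - 7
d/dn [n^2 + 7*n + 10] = 2*n + 7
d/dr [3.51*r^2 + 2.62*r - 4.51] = 7.02*r + 2.62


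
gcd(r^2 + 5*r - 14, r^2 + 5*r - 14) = r^2 + 5*r - 14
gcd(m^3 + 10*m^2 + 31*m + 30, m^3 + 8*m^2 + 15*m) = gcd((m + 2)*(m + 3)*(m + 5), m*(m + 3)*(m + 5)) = m^2 + 8*m + 15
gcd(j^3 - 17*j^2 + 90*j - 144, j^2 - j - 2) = 1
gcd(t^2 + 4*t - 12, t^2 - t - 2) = t - 2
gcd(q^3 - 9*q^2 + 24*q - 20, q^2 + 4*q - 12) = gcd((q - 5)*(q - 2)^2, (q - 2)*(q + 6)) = q - 2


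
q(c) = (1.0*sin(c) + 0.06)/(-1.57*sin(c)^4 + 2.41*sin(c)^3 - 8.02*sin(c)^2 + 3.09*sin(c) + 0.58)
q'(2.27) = -2.28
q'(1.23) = 0.33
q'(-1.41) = 0.01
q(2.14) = -0.49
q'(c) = (1.0*sin(c) + 0.06)*(6.28*sin(c)^3*cos(c) - 7.23*sin(c)^2*cos(c) + 16.04*sin(c)*cos(c) - 3.09*cos(c))/(-1.57*sin(c)^4 + 2.41*sin(c)^3 - 8.02*sin(c)^2 + 3.09*sin(c) + 0.58)^2 + 1.0*cos(c)/(-1.57*sin(c)^4 + 2.41*sin(c)^3 - 8.02*sin(c)^2 + 3.09*sin(c) + 0.58) = (4.71*sin(c)^4 - 4.4432*sin(c)^3 + 7.5862*sin(c)^2 + 0.9624*sin(c) + 0.3946)*cos(c)/(2.4649*sin(c)^8 - 7.5674*sin(c)^7 + 30.9909*sin(c)^6 - 48.359*sin(c)^5 + 77.393*sin(c)^4 - 46.768*sin(c)^3 + 0.244900000000001*sin(c)^2 + 3.5844*sin(c) + 0.3364)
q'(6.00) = 0.86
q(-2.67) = 0.14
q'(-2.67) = -0.25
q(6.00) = 0.23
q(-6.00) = 0.39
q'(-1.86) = -0.02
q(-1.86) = 0.07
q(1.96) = -0.37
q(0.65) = -4.06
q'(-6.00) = 1.54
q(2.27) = -0.68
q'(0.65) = 101.04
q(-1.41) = 0.07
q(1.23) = -0.35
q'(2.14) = -0.98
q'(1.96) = -0.41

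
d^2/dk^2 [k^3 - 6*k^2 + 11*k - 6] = 6*k - 12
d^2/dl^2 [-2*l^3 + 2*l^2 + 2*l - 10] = 4 - 12*l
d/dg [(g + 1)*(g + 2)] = 2*g + 3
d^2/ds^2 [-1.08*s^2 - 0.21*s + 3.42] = -2.16000000000000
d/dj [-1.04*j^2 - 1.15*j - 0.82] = -2.08*j - 1.15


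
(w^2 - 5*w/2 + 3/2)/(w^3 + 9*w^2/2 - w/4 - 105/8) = 4*(w - 1)/(4*w^2 + 24*w + 35)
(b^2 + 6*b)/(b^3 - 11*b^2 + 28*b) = (b + 6)/(b^2 - 11*b + 28)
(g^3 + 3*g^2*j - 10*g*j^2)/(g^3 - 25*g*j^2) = (g - 2*j)/(g - 5*j)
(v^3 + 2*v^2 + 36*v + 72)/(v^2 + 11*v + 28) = (v^3 + 2*v^2 + 36*v + 72)/(v^2 + 11*v + 28)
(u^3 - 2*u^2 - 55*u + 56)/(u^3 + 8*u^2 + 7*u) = (u^2 - 9*u + 8)/(u*(u + 1))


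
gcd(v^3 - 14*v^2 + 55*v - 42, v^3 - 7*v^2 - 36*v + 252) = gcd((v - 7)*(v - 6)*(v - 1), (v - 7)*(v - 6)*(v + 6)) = v^2 - 13*v + 42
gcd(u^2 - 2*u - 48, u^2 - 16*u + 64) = u - 8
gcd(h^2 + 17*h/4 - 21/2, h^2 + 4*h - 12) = h + 6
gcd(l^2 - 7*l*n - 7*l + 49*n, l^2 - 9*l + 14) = l - 7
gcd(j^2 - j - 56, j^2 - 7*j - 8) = j - 8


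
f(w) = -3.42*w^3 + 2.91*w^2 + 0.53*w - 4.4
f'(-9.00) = -882.91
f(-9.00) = 2719.72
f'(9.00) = -778.15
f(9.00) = -2257.10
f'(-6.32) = -446.06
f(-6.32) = 971.81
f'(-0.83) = -11.37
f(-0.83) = -0.88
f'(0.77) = -1.07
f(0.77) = -3.83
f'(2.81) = -64.13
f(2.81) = -55.82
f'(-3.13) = -118.20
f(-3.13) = 127.32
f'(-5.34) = -323.12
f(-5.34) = 596.52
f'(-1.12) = -18.86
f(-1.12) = 3.46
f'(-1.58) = -34.28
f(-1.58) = 15.52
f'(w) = -10.26*w^2 + 5.82*w + 0.53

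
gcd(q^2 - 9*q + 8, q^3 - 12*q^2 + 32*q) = q - 8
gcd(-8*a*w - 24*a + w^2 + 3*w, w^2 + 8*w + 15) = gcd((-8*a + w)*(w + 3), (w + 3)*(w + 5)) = w + 3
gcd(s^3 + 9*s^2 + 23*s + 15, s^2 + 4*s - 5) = s + 5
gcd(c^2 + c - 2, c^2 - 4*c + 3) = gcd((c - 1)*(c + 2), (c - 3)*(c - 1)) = c - 1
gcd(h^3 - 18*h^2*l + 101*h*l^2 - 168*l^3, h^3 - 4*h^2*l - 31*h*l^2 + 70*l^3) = h - 7*l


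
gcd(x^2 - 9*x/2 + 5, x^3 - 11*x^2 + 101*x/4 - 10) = x - 5/2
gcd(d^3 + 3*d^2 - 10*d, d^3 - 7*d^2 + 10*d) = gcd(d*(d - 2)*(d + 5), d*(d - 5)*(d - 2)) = d^2 - 2*d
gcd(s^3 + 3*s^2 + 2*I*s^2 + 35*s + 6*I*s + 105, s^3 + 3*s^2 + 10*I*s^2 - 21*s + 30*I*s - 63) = s^2 + s*(3 + 7*I) + 21*I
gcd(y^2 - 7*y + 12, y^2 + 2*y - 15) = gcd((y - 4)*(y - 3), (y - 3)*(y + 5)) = y - 3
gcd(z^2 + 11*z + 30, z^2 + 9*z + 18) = z + 6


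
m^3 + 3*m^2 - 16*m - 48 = (m - 4)*(m + 3)*(m + 4)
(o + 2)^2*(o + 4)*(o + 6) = o^4 + 14*o^3 + 68*o^2 + 136*o + 96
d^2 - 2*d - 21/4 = (d - 7/2)*(d + 3/2)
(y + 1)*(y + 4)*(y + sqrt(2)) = y^3 + sqrt(2)*y^2 + 5*y^2 + 4*y + 5*sqrt(2)*y + 4*sqrt(2)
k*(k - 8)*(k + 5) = k^3 - 3*k^2 - 40*k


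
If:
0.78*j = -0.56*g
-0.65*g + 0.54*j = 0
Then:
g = 0.00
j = 0.00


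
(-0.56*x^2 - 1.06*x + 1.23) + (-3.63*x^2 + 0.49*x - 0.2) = -4.19*x^2 - 0.57*x + 1.03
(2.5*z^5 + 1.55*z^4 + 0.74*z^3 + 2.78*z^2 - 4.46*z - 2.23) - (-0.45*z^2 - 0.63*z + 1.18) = 2.5*z^5 + 1.55*z^4 + 0.74*z^3 + 3.23*z^2 - 3.83*z - 3.41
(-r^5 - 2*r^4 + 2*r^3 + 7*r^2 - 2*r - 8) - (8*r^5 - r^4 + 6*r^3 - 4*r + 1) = -9*r^5 - r^4 - 4*r^3 + 7*r^2 + 2*r - 9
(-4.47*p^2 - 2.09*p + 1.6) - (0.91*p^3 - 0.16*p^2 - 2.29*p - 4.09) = -0.91*p^3 - 4.31*p^2 + 0.2*p + 5.69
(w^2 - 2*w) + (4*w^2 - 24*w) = 5*w^2 - 26*w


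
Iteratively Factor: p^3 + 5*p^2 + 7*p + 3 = (p + 1)*(p^2 + 4*p + 3) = (p + 1)*(p + 3)*(p + 1)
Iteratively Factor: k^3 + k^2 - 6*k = (k)*(k^2 + k - 6) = k*(k - 2)*(k + 3)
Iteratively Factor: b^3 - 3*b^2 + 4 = (b - 2)*(b^2 - b - 2) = (b - 2)*(b + 1)*(b - 2)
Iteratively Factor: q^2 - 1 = (q + 1)*(q - 1)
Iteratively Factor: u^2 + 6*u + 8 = (u + 4)*(u + 2)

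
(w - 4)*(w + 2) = w^2 - 2*w - 8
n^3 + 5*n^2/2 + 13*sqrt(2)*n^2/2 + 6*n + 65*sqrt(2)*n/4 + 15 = (n + 5/2)*(n + sqrt(2)/2)*(n + 6*sqrt(2))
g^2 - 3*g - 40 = (g - 8)*(g + 5)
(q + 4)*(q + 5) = q^2 + 9*q + 20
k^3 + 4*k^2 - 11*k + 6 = (k - 1)^2*(k + 6)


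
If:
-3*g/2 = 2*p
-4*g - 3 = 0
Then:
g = -3/4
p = 9/16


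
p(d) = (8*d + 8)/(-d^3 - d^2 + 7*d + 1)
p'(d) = (8*d + 8)*(3*d^2 + 2*d - 7)/(-d^3 - d^2 + 7*d + 1)^2 + 8/(-d^3 - d^2 + 7*d + 1)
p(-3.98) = -1.17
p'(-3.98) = -1.48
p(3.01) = -2.25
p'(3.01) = 3.57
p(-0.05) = 11.74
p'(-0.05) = -116.17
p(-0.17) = -31.03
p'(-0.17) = -1089.18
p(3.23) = -1.65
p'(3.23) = 2.08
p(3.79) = -0.93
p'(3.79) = 0.79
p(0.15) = 4.55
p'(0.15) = -10.94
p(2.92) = -2.62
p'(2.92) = 4.67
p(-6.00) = -0.29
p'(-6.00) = -0.13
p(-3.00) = 8.00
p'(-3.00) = -60.00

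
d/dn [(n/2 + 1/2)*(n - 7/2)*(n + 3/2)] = 3*n^2/2 - n - 29/8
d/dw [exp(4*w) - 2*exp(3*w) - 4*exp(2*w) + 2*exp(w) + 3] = (4*exp(3*w) - 6*exp(2*w) - 8*exp(w) + 2)*exp(w)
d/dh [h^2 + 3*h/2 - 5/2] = 2*h + 3/2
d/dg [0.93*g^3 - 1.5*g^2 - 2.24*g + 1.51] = 2.79*g^2 - 3.0*g - 2.24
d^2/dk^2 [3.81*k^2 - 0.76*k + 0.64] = 7.62000000000000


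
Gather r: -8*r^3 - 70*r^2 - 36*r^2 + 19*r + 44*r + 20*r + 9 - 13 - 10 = -8*r^3 - 106*r^2 + 83*r - 14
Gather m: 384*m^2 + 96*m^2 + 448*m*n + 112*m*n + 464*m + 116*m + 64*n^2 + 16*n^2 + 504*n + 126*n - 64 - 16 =480*m^2 + m*(560*n + 580) + 80*n^2 + 630*n - 80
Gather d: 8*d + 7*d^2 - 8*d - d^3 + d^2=-d^3 + 8*d^2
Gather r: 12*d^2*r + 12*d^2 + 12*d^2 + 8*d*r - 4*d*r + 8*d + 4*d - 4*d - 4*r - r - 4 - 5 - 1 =24*d^2 + 8*d + r*(12*d^2 + 4*d - 5) - 10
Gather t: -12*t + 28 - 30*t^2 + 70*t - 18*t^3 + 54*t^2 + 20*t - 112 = -18*t^3 + 24*t^2 + 78*t - 84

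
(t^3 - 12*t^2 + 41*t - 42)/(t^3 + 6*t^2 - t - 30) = (t^2 - 10*t + 21)/(t^2 + 8*t + 15)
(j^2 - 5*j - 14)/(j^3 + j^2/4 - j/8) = 8*(j^2 - 5*j - 14)/(j*(8*j^2 + 2*j - 1))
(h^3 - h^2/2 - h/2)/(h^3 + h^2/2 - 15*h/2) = (2*h^2 - h - 1)/(2*h^2 + h - 15)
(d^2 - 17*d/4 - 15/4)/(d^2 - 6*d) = (4*d^2 - 17*d - 15)/(4*d*(d - 6))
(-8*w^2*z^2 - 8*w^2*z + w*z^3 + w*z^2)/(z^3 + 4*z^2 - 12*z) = w*(-8*w*z - 8*w + z^2 + z)/(z^2 + 4*z - 12)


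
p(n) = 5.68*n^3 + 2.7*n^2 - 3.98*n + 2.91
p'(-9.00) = 1327.66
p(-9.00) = -3883.29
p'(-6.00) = 577.06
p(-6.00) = -1102.89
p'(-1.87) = 45.51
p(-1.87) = -17.35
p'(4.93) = 436.80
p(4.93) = 729.51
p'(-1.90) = 47.27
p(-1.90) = -18.74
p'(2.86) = 150.84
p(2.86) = 146.49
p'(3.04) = 169.91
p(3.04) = 175.34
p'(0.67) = 7.29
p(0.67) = 3.16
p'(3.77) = 258.57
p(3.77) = 330.63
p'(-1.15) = 12.35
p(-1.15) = 2.42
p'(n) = 17.04*n^2 + 5.4*n - 3.98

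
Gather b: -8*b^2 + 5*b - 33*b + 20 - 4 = -8*b^2 - 28*b + 16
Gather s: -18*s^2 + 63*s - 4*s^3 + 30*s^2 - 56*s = -4*s^3 + 12*s^2 + 7*s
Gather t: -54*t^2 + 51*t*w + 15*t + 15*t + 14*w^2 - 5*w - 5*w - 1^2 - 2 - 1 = -54*t^2 + t*(51*w + 30) + 14*w^2 - 10*w - 4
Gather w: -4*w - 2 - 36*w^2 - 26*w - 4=-36*w^2 - 30*w - 6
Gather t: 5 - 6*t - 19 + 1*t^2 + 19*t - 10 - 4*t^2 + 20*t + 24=-3*t^2 + 33*t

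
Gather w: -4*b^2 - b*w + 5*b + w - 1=-4*b^2 + 5*b + w*(1 - b) - 1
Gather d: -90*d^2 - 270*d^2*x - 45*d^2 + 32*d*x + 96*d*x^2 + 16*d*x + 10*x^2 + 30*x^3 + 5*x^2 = d^2*(-270*x - 135) + d*(96*x^2 + 48*x) + 30*x^3 + 15*x^2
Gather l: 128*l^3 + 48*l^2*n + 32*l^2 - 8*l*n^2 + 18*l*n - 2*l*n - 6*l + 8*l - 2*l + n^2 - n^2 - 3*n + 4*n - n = 128*l^3 + l^2*(48*n + 32) + l*(-8*n^2 + 16*n)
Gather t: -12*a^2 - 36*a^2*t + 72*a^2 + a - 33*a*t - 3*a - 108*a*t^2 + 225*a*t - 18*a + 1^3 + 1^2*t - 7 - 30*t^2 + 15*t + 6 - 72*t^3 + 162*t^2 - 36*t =60*a^2 - 20*a - 72*t^3 + t^2*(132 - 108*a) + t*(-36*a^2 + 192*a - 20)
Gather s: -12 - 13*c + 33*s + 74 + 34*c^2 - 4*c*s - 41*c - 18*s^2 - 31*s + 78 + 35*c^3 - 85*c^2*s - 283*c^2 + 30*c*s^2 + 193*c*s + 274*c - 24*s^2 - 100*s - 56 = 35*c^3 - 249*c^2 + 220*c + s^2*(30*c - 42) + s*(-85*c^2 + 189*c - 98) + 84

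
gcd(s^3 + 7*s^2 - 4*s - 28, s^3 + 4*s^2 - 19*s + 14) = s^2 + 5*s - 14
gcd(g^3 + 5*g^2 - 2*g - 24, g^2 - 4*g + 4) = g - 2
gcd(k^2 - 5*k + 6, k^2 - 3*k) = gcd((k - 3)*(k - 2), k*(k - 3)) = k - 3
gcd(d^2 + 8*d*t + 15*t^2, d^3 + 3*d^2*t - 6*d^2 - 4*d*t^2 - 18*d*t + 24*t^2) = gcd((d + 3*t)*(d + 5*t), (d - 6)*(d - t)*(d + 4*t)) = 1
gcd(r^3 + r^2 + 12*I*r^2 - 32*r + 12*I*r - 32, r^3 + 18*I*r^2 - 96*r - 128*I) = r + 8*I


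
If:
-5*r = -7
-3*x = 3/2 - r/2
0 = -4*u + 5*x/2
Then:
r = 7/5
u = -1/6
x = -4/15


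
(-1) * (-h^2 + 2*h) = h^2 - 2*h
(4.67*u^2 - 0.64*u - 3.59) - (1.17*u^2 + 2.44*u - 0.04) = 3.5*u^2 - 3.08*u - 3.55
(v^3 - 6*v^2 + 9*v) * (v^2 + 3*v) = v^5 - 3*v^4 - 9*v^3 + 27*v^2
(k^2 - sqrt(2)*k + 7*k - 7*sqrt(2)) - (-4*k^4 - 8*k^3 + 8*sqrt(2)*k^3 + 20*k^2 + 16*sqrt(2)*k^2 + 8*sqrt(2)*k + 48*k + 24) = 4*k^4 - 8*sqrt(2)*k^3 + 8*k^3 - 16*sqrt(2)*k^2 - 19*k^2 - 41*k - 9*sqrt(2)*k - 24 - 7*sqrt(2)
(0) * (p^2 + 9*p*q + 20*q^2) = 0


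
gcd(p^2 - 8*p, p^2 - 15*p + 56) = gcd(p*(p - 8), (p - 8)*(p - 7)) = p - 8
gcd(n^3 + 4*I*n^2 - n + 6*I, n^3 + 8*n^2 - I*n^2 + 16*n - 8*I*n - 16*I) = n - I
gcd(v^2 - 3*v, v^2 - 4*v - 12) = 1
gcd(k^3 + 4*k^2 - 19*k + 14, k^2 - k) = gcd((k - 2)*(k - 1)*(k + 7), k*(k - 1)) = k - 1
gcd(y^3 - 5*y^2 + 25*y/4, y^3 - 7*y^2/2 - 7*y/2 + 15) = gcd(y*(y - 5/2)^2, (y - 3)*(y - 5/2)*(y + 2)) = y - 5/2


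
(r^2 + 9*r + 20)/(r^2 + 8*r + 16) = (r + 5)/(r + 4)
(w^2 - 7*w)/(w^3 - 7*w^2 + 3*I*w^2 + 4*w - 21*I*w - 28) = w/(w^2 + 3*I*w + 4)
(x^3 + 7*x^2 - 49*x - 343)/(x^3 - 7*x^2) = 1 + 14/x + 49/x^2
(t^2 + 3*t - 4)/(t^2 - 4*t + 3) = (t + 4)/(t - 3)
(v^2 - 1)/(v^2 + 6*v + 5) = (v - 1)/(v + 5)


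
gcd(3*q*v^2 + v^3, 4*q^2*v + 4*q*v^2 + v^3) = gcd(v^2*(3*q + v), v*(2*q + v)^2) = v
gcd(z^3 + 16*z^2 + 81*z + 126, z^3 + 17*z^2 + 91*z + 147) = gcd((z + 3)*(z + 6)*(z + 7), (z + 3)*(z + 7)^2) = z^2 + 10*z + 21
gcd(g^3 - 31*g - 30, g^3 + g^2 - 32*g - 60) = g^2 - g - 30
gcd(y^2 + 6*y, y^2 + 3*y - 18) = y + 6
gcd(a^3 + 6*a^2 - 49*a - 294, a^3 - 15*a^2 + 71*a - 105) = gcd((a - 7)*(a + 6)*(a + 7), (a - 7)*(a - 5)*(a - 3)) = a - 7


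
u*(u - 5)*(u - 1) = u^3 - 6*u^2 + 5*u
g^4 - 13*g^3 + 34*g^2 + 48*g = g*(g - 8)*(g - 6)*(g + 1)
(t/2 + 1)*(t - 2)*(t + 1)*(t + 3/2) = t^4/2 + 5*t^3/4 - 5*t^2/4 - 5*t - 3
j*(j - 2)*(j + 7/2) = j^3 + 3*j^2/2 - 7*j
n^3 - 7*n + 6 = (n - 2)*(n - 1)*(n + 3)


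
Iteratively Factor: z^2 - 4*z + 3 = (z - 3)*(z - 1)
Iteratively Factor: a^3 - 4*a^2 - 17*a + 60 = (a - 3)*(a^2 - a - 20) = (a - 5)*(a - 3)*(a + 4)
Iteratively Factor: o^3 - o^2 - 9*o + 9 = (o - 3)*(o^2 + 2*o - 3) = (o - 3)*(o - 1)*(o + 3)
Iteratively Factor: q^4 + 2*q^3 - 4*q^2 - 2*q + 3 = (q - 1)*(q^3 + 3*q^2 - q - 3) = (q - 1)^2*(q^2 + 4*q + 3) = (q - 1)^2*(q + 3)*(q + 1)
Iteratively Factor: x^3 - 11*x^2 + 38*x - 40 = (x - 2)*(x^2 - 9*x + 20) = (x - 5)*(x - 2)*(x - 4)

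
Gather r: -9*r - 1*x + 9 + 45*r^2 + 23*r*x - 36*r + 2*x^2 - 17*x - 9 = 45*r^2 + r*(23*x - 45) + 2*x^2 - 18*x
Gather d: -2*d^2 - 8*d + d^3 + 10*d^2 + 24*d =d^3 + 8*d^2 + 16*d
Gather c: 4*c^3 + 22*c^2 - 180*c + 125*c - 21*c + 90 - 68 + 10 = 4*c^3 + 22*c^2 - 76*c + 32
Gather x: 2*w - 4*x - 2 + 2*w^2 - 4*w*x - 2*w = 2*w^2 + x*(-4*w - 4) - 2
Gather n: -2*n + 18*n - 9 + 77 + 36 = 16*n + 104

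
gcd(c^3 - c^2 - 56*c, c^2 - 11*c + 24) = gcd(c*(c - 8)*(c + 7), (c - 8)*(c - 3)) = c - 8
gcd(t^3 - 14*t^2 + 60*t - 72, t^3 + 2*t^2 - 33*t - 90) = t - 6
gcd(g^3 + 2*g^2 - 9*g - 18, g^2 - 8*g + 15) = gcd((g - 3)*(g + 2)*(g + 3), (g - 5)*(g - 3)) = g - 3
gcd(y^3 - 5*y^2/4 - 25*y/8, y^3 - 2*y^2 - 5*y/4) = y^2 - 5*y/2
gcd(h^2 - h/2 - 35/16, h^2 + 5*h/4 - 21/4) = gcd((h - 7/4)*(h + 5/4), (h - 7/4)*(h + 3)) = h - 7/4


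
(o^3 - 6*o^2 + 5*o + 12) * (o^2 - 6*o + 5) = o^5 - 12*o^4 + 46*o^3 - 48*o^2 - 47*o + 60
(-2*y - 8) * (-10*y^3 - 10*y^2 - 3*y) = 20*y^4 + 100*y^3 + 86*y^2 + 24*y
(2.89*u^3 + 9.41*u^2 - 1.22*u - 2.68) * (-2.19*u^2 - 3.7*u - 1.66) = -6.3291*u^5 - 31.3009*u^4 - 36.9426*u^3 - 5.2374*u^2 + 11.9412*u + 4.4488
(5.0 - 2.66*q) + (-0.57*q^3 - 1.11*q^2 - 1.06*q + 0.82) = -0.57*q^3 - 1.11*q^2 - 3.72*q + 5.82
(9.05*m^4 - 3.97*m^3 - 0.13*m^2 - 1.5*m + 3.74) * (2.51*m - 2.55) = 22.7155*m^5 - 33.0422*m^4 + 9.7972*m^3 - 3.4335*m^2 + 13.2124*m - 9.537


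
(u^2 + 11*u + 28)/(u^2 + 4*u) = (u + 7)/u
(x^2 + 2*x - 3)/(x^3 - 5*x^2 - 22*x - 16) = (-x^2 - 2*x + 3)/(-x^3 + 5*x^2 + 22*x + 16)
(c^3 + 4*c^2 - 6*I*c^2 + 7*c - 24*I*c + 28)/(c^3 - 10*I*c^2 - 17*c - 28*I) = (c + 4)/(c - 4*I)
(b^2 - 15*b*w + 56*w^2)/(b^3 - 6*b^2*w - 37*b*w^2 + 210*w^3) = (-b + 8*w)/(-b^2 - b*w + 30*w^2)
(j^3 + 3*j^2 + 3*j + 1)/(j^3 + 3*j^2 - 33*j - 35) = (j^2 + 2*j + 1)/(j^2 + 2*j - 35)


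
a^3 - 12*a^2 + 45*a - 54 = (a - 6)*(a - 3)^2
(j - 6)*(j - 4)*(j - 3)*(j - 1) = j^4 - 14*j^3 + 67*j^2 - 126*j + 72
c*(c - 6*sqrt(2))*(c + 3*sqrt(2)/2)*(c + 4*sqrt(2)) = c^4 - sqrt(2)*c^3/2 - 54*c^2 - 72*sqrt(2)*c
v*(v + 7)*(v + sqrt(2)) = v^3 + sqrt(2)*v^2 + 7*v^2 + 7*sqrt(2)*v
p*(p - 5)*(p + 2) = p^3 - 3*p^2 - 10*p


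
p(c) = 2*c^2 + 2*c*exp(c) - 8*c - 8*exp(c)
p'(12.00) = 2929626.25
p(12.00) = 2604268.66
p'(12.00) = 2929626.25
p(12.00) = 2604268.66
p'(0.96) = -14.82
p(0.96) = -21.72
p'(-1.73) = -16.60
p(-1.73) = 17.79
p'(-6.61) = -34.47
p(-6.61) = 140.24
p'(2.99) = 3.56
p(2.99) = -46.21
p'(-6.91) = -35.66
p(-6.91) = 150.75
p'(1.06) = -14.96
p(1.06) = -23.20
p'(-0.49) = -14.24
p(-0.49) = -1.10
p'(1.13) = -15.06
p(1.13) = -24.26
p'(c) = 2*c*exp(c) + 4*c - 6*exp(c) - 8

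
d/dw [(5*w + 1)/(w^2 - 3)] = (5*w^2 - 2*w*(5*w + 1) - 15)/(w^2 - 3)^2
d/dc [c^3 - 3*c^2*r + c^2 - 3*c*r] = 3*c^2 - 6*c*r + 2*c - 3*r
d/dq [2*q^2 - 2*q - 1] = 4*q - 2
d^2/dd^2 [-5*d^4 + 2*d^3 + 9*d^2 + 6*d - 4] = -60*d^2 + 12*d + 18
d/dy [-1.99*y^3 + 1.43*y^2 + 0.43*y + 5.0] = -5.97*y^2 + 2.86*y + 0.43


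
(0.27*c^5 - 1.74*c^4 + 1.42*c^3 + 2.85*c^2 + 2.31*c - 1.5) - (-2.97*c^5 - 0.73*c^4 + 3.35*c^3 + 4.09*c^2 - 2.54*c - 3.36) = 3.24*c^5 - 1.01*c^4 - 1.93*c^3 - 1.24*c^2 + 4.85*c + 1.86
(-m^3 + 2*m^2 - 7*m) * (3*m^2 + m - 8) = -3*m^5 + 5*m^4 - 11*m^3 - 23*m^2 + 56*m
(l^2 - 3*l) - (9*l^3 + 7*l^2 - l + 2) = -9*l^3 - 6*l^2 - 2*l - 2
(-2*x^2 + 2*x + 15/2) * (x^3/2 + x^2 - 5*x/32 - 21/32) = -x^5 - x^4 + 97*x^3/16 + 17*x^2/2 - 159*x/64 - 315/64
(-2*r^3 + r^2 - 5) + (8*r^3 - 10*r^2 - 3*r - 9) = 6*r^3 - 9*r^2 - 3*r - 14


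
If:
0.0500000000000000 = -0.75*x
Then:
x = -0.07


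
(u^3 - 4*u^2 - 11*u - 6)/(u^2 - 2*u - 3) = (u^2 - 5*u - 6)/(u - 3)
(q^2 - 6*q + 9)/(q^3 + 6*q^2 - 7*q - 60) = (q - 3)/(q^2 + 9*q + 20)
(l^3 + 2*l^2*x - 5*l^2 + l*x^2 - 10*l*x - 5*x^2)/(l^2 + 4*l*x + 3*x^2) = (l^2 + l*x - 5*l - 5*x)/(l + 3*x)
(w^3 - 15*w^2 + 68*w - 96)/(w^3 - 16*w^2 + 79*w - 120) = (w - 4)/(w - 5)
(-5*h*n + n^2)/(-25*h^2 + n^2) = n/(5*h + n)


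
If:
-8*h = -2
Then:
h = 1/4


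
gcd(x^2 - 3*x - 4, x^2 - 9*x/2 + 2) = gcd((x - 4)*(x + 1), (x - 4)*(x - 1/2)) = x - 4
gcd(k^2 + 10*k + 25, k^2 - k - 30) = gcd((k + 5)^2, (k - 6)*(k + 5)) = k + 5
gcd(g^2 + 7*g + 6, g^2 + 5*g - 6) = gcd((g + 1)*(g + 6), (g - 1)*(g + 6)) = g + 6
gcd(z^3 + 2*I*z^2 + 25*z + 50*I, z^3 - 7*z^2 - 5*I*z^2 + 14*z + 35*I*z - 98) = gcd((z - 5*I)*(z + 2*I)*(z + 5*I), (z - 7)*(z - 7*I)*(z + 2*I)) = z + 2*I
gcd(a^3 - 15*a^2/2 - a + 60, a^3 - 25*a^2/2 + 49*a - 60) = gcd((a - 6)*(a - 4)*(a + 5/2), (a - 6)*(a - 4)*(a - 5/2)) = a^2 - 10*a + 24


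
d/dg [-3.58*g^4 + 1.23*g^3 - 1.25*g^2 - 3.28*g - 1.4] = -14.32*g^3 + 3.69*g^2 - 2.5*g - 3.28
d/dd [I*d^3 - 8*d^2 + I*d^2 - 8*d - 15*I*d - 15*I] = 3*I*d^2 + 2*d*(-8 + I) - 8 - 15*I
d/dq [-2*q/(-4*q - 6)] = 3/(2*q + 3)^2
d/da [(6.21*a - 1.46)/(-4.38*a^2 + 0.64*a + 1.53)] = (27.1998*a^2 - 12.7896*a + 10.4357)/(19.1844*a^4 - 5.6064*a^3 - 12.9932*a^2 + 1.9584*a + 2.3409)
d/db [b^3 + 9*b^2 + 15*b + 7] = 3*b^2 + 18*b + 15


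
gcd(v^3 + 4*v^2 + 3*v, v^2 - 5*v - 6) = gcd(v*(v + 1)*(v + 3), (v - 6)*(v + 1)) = v + 1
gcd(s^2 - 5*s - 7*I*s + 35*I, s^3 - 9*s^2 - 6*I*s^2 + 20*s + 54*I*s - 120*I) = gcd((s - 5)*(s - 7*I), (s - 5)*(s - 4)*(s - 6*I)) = s - 5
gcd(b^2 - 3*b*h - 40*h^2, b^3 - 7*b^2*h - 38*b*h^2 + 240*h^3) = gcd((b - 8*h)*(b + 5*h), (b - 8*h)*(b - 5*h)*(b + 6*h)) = b - 8*h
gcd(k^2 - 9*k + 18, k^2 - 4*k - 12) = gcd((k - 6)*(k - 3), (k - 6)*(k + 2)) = k - 6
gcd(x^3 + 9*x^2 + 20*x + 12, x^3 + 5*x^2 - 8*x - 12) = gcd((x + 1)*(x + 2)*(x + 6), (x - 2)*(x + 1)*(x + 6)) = x^2 + 7*x + 6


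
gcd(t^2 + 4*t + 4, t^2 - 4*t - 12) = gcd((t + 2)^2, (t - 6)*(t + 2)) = t + 2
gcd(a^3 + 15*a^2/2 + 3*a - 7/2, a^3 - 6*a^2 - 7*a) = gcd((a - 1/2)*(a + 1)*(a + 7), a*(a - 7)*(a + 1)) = a + 1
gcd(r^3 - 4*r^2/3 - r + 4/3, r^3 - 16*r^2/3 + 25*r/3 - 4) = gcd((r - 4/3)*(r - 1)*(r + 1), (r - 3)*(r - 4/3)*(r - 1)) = r^2 - 7*r/3 + 4/3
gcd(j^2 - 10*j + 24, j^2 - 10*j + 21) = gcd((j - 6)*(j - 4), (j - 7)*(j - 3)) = 1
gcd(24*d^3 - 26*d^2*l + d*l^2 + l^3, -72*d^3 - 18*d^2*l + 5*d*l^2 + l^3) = 24*d^2 - 2*d*l - l^2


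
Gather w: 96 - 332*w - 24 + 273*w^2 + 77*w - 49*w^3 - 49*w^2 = -49*w^3 + 224*w^2 - 255*w + 72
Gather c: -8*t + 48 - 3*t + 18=66 - 11*t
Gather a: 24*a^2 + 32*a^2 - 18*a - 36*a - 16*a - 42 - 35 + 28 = 56*a^2 - 70*a - 49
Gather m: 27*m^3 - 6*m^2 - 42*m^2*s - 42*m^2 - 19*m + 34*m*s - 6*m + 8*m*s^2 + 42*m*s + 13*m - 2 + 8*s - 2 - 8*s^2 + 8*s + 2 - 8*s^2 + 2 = 27*m^3 + m^2*(-42*s - 48) + m*(8*s^2 + 76*s - 12) - 16*s^2 + 16*s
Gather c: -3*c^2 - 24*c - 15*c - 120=-3*c^2 - 39*c - 120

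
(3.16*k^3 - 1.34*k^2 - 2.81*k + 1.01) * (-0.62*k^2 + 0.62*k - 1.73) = -1.9592*k^5 + 2.79*k^4 - 4.5554*k^3 - 0.0501999999999999*k^2 + 5.4875*k - 1.7473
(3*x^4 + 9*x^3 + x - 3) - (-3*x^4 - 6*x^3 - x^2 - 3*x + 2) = 6*x^4 + 15*x^3 + x^2 + 4*x - 5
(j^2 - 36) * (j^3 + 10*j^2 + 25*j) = j^5 + 10*j^4 - 11*j^3 - 360*j^2 - 900*j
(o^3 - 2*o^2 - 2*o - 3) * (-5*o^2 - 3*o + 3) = -5*o^5 + 7*o^4 + 19*o^3 + 15*o^2 + 3*o - 9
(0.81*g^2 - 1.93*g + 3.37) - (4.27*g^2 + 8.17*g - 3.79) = -3.46*g^2 - 10.1*g + 7.16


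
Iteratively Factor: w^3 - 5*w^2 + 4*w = (w - 4)*(w^2 - w) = (w - 4)*(w - 1)*(w)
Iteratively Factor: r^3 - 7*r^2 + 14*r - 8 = (r - 4)*(r^2 - 3*r + 2) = (r - 4)*(r - 1)*(r - 2)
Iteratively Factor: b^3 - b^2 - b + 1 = (b + 1)*(b^2 - 2*b + 1) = (b - 1)*(b + 1)*(b - 1)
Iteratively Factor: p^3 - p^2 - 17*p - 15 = (p - 5)*(p^2 + 4*p + 3) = (p - 5)*(p + 3)*(p + 1)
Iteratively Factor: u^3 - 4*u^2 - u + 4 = (u - 1)*(u^2 - 3*u - 4) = (u - 4)*(u - 1)*(u + 1)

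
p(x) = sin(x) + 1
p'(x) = cos(x)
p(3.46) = 0.69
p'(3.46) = -0.95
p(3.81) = 0.38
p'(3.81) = -0.78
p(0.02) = 1.02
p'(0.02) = 1.00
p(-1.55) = 0.00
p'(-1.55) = 0.02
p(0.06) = 1.06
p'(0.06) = 1.00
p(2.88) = 1.26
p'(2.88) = -0.97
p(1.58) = 2.00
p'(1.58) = -0.01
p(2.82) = 1.32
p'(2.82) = -0.95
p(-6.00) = 1.28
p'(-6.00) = 0.96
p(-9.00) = 0.59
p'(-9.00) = -0.91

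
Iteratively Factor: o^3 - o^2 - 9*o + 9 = (o + 3)*(o^2 - 4*o + 3) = (o - 1)*(o + 3)*(o - 3)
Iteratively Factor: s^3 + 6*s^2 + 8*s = (s + 2)*(s^2 + 4*s) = s*(s + 2)*(s + 4)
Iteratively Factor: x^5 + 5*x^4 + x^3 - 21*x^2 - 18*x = (x + 3)*(x^4 + 2*x^3 - 5*x^2 - 6*x) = (x + 3)^2*(x^3 - x^2 - 2*x) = (x - 2)*(x + 3)^2*(x^2 + x) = (x - 2)*(x + 1)*(x + 3)^2*(x)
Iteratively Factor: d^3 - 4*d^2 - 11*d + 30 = (d - 5)*(d^2 + d - 6) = (d - 5)*(d - 2)*(d + 3)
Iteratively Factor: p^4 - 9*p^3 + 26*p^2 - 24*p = (p - 2)*(p^3 - 7*p^2 + 12*p) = p*(p - 2)*(p^2 - 7*p + 12) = p*(p - 4)*(p - 2)*(p - 3)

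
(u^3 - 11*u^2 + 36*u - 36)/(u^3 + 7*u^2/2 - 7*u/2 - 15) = 2*(u^2 - 9*u + 18)/(2*u^2 + 11*u + 15)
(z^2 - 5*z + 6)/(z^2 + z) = (z^2 - 5*z + 6)/(z*(z + 1))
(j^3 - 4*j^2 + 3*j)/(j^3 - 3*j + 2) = j*(j - 3)/(j^2 + j - 2)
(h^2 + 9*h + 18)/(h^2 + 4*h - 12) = (h + 3)/(h - 2)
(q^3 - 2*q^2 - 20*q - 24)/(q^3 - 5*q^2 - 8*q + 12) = (q + 2)/(q - 1)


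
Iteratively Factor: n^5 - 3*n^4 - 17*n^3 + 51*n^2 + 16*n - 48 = (n - 1)*(n^4 - 2*n^3 - 19*n^2 + 32*n + 48) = (n - 3)*(n - 1)*(n^3 + n^2 - 16*n - 16) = (n - 3)*(n - 1)*(n + 1)*(n^2 - 16) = (n - 3)*(n - 1)*(n + 1)*(n + 4)*(n - 4)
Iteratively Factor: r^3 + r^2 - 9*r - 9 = (r - 3)*(r^2 + 4*r + 3) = (r - 3)*(r + 3)*(r + 1)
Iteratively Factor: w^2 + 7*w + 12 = (w + 3)*(w + 4)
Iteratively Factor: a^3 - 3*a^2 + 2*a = (a - 1)*(a^2 - 2*a) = a*(a - 1)*(a - 2)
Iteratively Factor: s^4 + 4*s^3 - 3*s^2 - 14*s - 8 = (s + 1)*(s^3 + 3*s^2 - 6*s - 8) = (s - 2)*(s + 1)*(s^2 + 5*s + 4) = (s - 2)*(s + 1)*(s + 4)*(s + 1)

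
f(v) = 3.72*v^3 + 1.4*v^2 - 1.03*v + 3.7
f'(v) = 11.16*v^2 + 2.8*v - 1.03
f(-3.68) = -158.94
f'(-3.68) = 139.80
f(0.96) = 7.29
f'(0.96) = 11.94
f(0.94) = 7.06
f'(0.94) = 11.46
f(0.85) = 6.12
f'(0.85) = 9.41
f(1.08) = 8.91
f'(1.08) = 15.01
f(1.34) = 13.78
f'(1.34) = 22.76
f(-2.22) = -27.81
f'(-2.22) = 47.75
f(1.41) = 15.46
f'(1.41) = 25.11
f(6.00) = 851.44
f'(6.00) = 417.53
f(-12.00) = -6210.50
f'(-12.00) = 1572.41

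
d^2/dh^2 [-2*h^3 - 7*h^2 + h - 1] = -12*h - 14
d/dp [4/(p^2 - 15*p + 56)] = 4*(15 - 2*p)/(p^2 - 15*p + 56)^2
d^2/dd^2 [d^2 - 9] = 2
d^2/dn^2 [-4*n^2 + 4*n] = -8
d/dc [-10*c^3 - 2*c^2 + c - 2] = -30*c^2 - 4*c + 1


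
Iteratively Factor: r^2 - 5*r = (r)*(r - 5)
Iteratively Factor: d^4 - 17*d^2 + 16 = (d + 4)*(d^3 - 4*d^2 - d + 4) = (d - 4)*(d + 4)*(d^2 - 1) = (d - 4)*(d + 1)*(d + 4)*(d - 1)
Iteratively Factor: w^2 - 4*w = (w)*(w - 4)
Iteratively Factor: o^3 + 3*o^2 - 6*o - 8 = (o + 1)*(o^2 + 2*o - 8) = (o + 1)*(o + 4)*(o - 2)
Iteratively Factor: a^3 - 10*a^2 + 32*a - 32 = (a - 2)*(a^2 - 8*a + 16) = (a - 4)*(a - 2)*(a - 4)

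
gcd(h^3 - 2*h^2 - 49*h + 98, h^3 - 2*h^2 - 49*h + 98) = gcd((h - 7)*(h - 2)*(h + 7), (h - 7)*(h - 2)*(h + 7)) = h^3 - 2*h^2 - 49*h + 98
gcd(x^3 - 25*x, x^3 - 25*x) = x^3 - 25*x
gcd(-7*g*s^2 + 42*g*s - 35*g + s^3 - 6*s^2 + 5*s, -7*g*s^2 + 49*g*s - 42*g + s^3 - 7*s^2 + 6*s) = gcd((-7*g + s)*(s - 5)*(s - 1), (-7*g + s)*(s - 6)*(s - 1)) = -7*g*s + 7*g + s^2 - s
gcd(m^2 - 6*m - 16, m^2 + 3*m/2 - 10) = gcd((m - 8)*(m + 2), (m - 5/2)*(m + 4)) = 1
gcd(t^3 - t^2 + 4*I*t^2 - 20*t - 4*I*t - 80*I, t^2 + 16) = t + 4*I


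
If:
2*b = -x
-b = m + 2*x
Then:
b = -x/2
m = -3*x/2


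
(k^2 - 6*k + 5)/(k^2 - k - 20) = (k - 1)/(k + 4)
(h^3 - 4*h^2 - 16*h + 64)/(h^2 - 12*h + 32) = (h^2 - 16)/(h - 8)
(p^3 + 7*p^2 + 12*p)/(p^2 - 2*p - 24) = p*(p + 3)/(p - 6)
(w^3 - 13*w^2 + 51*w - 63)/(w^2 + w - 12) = (w^2 - 10*w + 21)/(w + 4)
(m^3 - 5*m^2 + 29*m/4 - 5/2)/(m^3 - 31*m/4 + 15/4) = (m - 2)/(m + 3)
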